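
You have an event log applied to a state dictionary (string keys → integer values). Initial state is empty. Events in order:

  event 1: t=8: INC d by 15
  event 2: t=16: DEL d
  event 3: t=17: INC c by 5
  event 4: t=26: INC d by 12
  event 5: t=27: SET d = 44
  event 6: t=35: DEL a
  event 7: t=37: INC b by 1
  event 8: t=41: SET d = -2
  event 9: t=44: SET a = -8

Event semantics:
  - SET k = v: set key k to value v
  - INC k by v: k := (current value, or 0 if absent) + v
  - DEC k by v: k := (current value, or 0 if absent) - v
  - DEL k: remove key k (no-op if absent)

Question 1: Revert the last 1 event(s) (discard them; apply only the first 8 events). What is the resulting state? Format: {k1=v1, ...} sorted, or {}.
Keep first 8 events (discard last 1):
  after event 1 (t=8: INC d by 15): {d=15}
  after event 2 (t=16: DEL d): {}
  after event 3 (t=17: INC c by 5): {c=5}
  after event 4 (t=26: INC d by 12): {c=5, d=12}
  after event 5 (t=27: SET d = 44): {c=5, d=44}
  after event 6 (t=35: DEL a): {c=5, d=44}
  after event 7 (t=37: INC b by 1): {b=1, c=5, d=44}
  after event 8 (t=41: SET d = -2): {b=1, c=5, d=-2}

Answer: {b=1, c=5, d=-2}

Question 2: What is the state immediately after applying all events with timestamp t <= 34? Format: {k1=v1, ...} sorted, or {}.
Apply events with t <= 34 (5 events):
  after event 1 (t=8: INC d by 15): {d=15}
  after event 2 (t=16: DEL d): {}
  after event 3 (t=17: INC c by 5): {c=5}
  after event 4 (t=26: INC d by 12): {c=5, d=12}
  after event 5 (t=27: SET d = 44): {c=5, d=44}

Answer: {c=5, d=44}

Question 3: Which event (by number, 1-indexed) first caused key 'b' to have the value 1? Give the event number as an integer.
Answer: 7

Derivation:
Looking for first event where b becomes 1:
  event 7: b (absent) -> 1  <-- first match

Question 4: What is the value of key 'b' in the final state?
Answer: 1

Derivation:
Track key 'b' through all 9 events:
  event 1 (t=8: INC d by 15): b unchanged
  event 2 (t=16: DEL d): b unchanged
  event 3 (t=17: INC c by 5): b unchanged
  event 4 (t=26: INC d by 12): b unchanged
  event 5 (t=27: SET d = 44): b unchanged
  event 6 (t=35: DEL a): b unchanged
  event 7 (t=37: INC b by 1): b (absent) -> 1
  event 8 (t=41: SET d = -2): b unchanged
  event 9 (t=44: SET a = -8): b unchanged
Final: b = 1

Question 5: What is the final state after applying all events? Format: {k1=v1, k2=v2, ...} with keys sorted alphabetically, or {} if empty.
Answer: {a=-8, b=1, c=5, d=-2}

Derivation:
  after event 1 (t=8: INC d by 15): {d=15}
  after event 2 (t=16: DEL d): {}
  after event 3 (t=17: INC c by 5): {c=5}
  after event 4 (t=26: INC d by 12): {c=5, d=12}
  after event 5 (t=27: SET d = 44): {c=5, d=44}
  after event 6 (t=35: DEL a): {c=5, d=44}
  after event 7 (t=37: INC b by 1): {b=1, c=5, d=44}
  after event 8 (t=41: SET d = -2): {b=1, c=5, d=-2}
  after event 9 (t=44: SET a = -8): {a=-8, b=1, c=5, d=-2}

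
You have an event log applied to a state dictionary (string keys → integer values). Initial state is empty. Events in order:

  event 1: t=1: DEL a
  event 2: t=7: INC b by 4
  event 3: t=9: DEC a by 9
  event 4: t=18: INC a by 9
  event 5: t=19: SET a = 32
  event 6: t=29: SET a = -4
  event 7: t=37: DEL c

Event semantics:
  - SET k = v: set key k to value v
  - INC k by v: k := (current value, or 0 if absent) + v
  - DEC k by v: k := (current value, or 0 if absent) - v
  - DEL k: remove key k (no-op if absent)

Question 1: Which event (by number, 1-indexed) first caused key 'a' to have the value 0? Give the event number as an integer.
Answer: 4

Derivation:
Looking for first event where a becomes 0:
  event 3: a = -9
  event 4: a -9 -> 0  <-- first match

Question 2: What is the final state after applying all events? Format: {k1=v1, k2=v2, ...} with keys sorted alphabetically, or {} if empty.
  after event 1 (t=1: DEL a): {}
  after event 2 (t=7: INC b by 4): {b=4}
  after event 3 (t=9: DEC a by 9): {a=-9, b=4}
  after event 4 (t=18: INC a by 9): {a=0, b=4}
  after event 5 (t=19: SET a = 32): {a=32, b=4}
  after event 6 (t=29: SET a = -4): {a=-4, b=4}
  after event 7 (t=37: DEL c): {a=-4, b=4}

Answer: {a=-4, b=4}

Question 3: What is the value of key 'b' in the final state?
Answer: 4

Derivation:
Track key 'b' through all 7 events:
  event 1 (t=1: DEL a): b unchanged
  event 2 (t=7: INC b by 4): b (absent) -> 4
  event 3 (t=9: DEC a by 9): b unchanged
  event 4 (t=18: INC a by 9): b unchanged
  event 5 (t=19: SET a = 32): b unchanged
  event 6 (t=29: SET a = -4): b unchanged
  event 7 (t=37: DEL c): b unchanged
Final: b = 4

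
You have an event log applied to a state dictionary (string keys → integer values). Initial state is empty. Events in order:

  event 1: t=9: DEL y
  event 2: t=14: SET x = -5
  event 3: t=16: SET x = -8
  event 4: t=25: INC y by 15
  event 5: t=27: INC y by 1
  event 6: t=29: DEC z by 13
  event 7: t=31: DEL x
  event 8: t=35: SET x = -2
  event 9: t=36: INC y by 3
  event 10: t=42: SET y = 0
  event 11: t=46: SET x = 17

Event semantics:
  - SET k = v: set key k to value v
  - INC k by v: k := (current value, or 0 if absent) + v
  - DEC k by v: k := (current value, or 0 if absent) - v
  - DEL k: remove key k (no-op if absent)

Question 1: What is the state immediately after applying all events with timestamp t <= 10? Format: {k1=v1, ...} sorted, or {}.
Answer: {}

Derivation:
Apply events with t <= 10 (1 events):
  after event 1 (t=9: DEL y): {}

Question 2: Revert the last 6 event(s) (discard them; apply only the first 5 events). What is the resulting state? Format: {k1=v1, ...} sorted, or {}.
Keep first 5 events (discard last 6):
  after event 1 (t=9: DEL y): {}
  after event 2 (t=14: SET x = -5): {x=-5}
  after event 3 (t=16: SET x = -8): {x=-8}
  after event 4 (t=25: INC y by 15): {x=-8, y=15}
  after event 5 (t=27: INC y by 1): {x=-8, y=16}

Answer: {x=-8, y=16}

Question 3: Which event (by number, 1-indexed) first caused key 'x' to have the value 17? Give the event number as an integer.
Answer: 11

Derivation:
Looking for first event where x becomes 17:
  event 2: x = -5
  event 3: x = -8
  event 4: x = -8
  event 5: x = -8
  event 6: x = -8
  event 7: x = (absent)
  event 8: x = -2
  event 9: x = -2
  event 10: x = -2
  event 11: x -2 -> 17  <-- first match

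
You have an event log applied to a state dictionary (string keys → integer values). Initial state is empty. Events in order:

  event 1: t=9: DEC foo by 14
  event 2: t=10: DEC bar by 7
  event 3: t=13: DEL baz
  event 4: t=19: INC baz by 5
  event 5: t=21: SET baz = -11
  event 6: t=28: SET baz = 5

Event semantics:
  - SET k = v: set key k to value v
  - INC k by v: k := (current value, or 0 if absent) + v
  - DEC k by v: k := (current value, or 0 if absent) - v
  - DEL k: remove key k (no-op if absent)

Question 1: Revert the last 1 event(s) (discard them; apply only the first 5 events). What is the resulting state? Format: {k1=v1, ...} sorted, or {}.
Answer: {bar=-7, baz=-11, foo=-14}

Derivation:
Keep first 5 events (discard last 1):
  after event 1 (t=9: DEC foo by 14): {foo=-14}
  after event 2 (t=10: DEC bar by 7): {bar=-7, foo=-14}
  after event 3 (t=13: DEL baz): {bar=-7, foo=-14}
  after event 4 (t=19: INC baz by 5): {bar=-7, baz=5, foo=-14}
  after event 5 (t=21: SET baz = -11): {bar=-7, baz=-11, foo=-14}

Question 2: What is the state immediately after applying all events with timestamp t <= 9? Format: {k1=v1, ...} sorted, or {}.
Answer: {foo=-14}

Derivation:
Apply events with t <= 9 (1 events):
  after event 1 (t=9: DEC foo by 14): {foo=-14}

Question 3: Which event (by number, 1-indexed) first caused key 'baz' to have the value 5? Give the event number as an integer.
Answer: 4

Derivation:
Looking for first event where baz becomes 5:
  event 4: baz (absent) -> 5  <-- first match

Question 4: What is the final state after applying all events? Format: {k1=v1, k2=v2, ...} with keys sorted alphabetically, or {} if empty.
Answer: {bar=-7, baz=5, foo=-14}

Derivation:
  after event 1 (t=9: DEC foo by 14): {foo=-14}
  after event 2 (t=10: DEC bar by 7): {bar=-7, foo=-14}
  after event 3 (t=13: DEL baz): {bar=-7, foo=-14}
  after event 4 (t=19: INC baz by 5): {bar=-7, baz=5, foo=-14}
  after event 5 (t=21: SET baz = -11): {bar=-7, baz=-11, foo=-14}
  after event 6 (t=28: SET baz = 5): {bar=-7, baz=5, foo=-14}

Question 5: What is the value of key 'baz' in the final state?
Answer: 5

Derivation:
Track key 'baz' through all 6 events:
  event 1 (t=9: DEC foo by 14): baz unchanged
  event 2 (t=10: DEC bar by 7): baz unchanged
  event 3 (t=13: DEL baz): baz (absent) -> (absent)
  event 4 (t=19: INC baz by 5): baz (absent) -> 5
  event 5 (t=21: SET baz = -11): baz 5 -> -11
  event 6 (t=28: SET baz = 5): baz -11 -> 5
Final: baz = 5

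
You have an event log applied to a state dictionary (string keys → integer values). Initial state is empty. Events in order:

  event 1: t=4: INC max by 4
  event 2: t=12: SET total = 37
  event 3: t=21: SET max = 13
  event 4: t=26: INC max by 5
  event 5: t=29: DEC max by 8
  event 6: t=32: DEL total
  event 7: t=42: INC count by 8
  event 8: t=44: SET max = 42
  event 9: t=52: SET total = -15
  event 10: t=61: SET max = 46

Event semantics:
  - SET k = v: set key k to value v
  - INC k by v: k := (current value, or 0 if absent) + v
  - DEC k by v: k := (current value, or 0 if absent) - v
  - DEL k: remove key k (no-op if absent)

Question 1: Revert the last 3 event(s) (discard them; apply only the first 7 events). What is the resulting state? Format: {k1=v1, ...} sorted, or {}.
Answer: {count=8, max=10}

Derivation:
Keep first 7 events (discard last 3):
  after event 1 (t=4: INC max by 4): {max=4}
  after event 2 (t=12: SET total = 37): {max=4, total=37}
  after event 3 (t=21: SET max = 13): {max=13, total=37}
  after event 4 (t=26: INC max by 5): {max=18, total=37}
  after event 5 (t=29: DEC max by 8): {max=10, total=37}
  after event 6 (t=32: DEL total): {max=10}
  after event 7 (t=42: INC count by 8): {count=8, max=10}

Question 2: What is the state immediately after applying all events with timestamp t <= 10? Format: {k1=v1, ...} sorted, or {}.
Apply events with t <= 10 (1 events):
  after event 1 (t=4: INC max by 4): {max=4}

Answer: {max=4}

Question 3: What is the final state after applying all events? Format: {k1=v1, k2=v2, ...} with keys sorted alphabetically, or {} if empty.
  after event 1 (t=4: INC max by 4): {max=4}
  after event 2 (t=12: SET total = 37): {max=4, total=37}
  after event 3 (t=21: SET max = 13): {max=13, total=37}
  after event 4 (t=26: INC max by 5): {max=18, total=37}
  after event 5 (t=29: DEC max by 8): {max=10, total=37}
  after event 6 (t=32: DEL total): {max=10}
  after event 7 (t=42: INC count by 8): {count=8, max=10}
  after event 8 (t=44: SET max = 42): {count=8, max=42}
  after event 9 (t=52: SET total = -15): {count=8, max=42, total=-15}
  after event 10 (t=61: SET max = 46): {count=8, max=46, total=-15}

Answer: {count=8, max=46, total=-15}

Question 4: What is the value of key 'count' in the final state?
Answer: 8

Derivation:
Track key 'count' through all 10 events:
  event 1 (t=4: INC max by 4): count unchanged
  event 2 (t=12: SET total = 37): count unchanged
  event 3 (t=21: SET max = 13): count unchanged
  event 4 (t=26: INC max by 5): count unchanged
  event 5 (t=29: DEC max by 8): count unchanged
  event 6 (t=32: DEL total): count unchanged
  event 7 (t=42: INC count by 8): count (absent) -> 8
  event 8 (t=44: SET max = 42): count unchanged
  event 9 (t=52: SET total = -15): count unchanged
  event 10 (t=61: SET max = 46): count unchanged
Final: count = 8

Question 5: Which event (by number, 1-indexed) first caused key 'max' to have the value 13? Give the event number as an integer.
Answer: 3

Derivation:
Looking for first event where max becomes 13:
  event 1: max = 4
  event 2: max = 4
  event 3: max 4 -> 13  <-- first match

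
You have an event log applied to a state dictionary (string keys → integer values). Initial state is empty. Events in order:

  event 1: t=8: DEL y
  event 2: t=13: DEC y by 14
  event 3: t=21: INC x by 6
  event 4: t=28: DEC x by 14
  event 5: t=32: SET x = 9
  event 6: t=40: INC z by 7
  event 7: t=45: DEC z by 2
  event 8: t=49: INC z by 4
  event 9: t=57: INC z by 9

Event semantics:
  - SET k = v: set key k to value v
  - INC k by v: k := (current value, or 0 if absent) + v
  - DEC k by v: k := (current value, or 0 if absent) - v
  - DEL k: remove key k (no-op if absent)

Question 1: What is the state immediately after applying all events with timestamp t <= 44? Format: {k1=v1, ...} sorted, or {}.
Apply events with t <= 44 (6 events):
  after event 1 (t=8: DEL y): {}
  after event 2 (t=13: DEC y by 14): {y=-14}
  after event 3 (t=21: INC x by 6): {x=6, y=-14}
  after event 4 (t=28: DEC x by 14): {x=-8, y=-14}
  after event 5 (t=32: SET x = 9): {x=9, y=-14}
  after event 6 (t=40: INC z by 7): {x=9, y=-14, z=7}

Answer: {x=9, y=-14, z=7}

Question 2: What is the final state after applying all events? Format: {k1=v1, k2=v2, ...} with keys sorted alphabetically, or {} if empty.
Answer: {x=9, y=-14, z=18}

Derivation:
  after event 1 (t=8: DEL y): {}
  after event 2 (t=13: DEC y by 14): {y=-14}
  after event 3 (t=21: INC x by 6): {x=6, y=-14}
  after event 4 (t=28: DEC x by 14): {x=-8, y=-14}
  after event 5 (t=32: SET x = 9): {x=9, y=-14}
  after event 6 (t=40: INC z by 7): {x=9, y=-14, z=7}
  after event 7 (t=45: DEC z by 2): {x=9, y=-14, z=5}
  after event 8 (t=49: INC z by 4): {x=9, y=-14, z=9}
  after event 9 (t=57: INC z by 9): {x=9, y=-14, z=18}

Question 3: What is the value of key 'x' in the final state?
Answer: 9

Derivation:
Track key 'x' through all 9 events:
  event 1 (t=8: DEL y): x unchanged
  event 2 (t=13: DEC y by 14): x unchanged
  event 3 (t=21: INC x by 6): x (absent) -> 6
  event 4 (t=28: DEC x by 14): x 6 -> -8
  event 5 (t=32: SET x = 9): x -8 -> 9
  event 6 (t=40: INC z by 7): x unchanged
  event 7 (t=45: DEC z by 2): x unchanged
  event 8 (t=49: INC z by 4): x unchanged
  event 9 (t=57: INC z by 9): x unchanged
Final: x = 9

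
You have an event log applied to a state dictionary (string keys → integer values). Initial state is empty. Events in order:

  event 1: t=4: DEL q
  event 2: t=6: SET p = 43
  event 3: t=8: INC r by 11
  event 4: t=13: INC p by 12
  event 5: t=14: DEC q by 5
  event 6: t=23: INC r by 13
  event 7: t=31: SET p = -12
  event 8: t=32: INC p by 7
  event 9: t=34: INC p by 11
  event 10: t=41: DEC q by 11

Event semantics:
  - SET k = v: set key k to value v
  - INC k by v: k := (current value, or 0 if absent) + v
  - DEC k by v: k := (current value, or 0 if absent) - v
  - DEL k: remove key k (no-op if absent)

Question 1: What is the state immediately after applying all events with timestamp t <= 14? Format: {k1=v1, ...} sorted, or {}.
Answer: {p=55, q=-5, r=11}

Derivation:
Apply events with t <= 14 (5 events):
  after event 1 (t=4: DEL q): {}
  after event 2 (t=6: SET p = 43): {p=43}
  after event 3 (t=8: INC r by 11): {p=43, r=11}
  after event 4 (t=13: INC p by 12): {p=55, r=11}
  after event 5 (t=14: DEC q by 5): {p=55, q=-5, r=11}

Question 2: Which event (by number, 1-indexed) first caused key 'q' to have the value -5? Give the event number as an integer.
Looking for first event where q becomes -5:
  event 5: q (absent) -> -5  <-- first match

Answer: 5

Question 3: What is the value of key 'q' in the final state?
Answer: -16

Derivation:
Track key 'q' through all 10 events:
  event 1 (t=4: DEL q): q (absent) -> (absent)
  event 2 (t=6: SET p = 43): q unchanged
  event 3 (t=8: INC r by 11): q unchanged
  event 4 (t=13: INC p by 12): q unchanged
  event 5 (t=14: DEC q by 5): q (absent) -> -5
  event 6 (t=23: INC r by 13): q unchanged
  event 7 (t=31: SET p = -12): q unchanged
  event 8 (t=32: INC p by 7): q unchanged
  event 9 (t=34: INC p by 11): q unchanged
  event 10 (t=41: DEC q by 11): q -5 -> -16
Final: q = -16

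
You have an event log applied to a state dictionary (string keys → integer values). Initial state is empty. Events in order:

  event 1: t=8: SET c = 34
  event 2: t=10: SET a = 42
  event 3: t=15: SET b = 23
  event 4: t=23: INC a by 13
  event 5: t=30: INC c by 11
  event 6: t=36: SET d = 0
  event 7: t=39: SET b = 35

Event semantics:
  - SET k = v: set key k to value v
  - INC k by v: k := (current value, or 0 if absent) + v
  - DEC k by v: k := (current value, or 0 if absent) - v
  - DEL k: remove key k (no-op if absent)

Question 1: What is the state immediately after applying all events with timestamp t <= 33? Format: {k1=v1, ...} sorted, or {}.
Apply events with t <= 33 (5 events):
  after event 1 (t=8: SET c = 34): {c=34}
  after event 2 (t=10: SET a = 42): {a=42, c=34}
  after event 3 (t=15: SET b = 23): {a=42, b=23, c=34}
  after event 4 (t=23: INC a by 13): {a=55, b=23, c=34}
  after event 5 (t=30: INC c by 11): {a=55, b=23, c=45}

Answer: {a=55, b=23, c=45}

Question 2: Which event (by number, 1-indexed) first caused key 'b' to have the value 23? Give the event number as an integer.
Looking for first event where b becomes 23:
  event 3: b (absent) -> 23  <-- first match

Answer: 3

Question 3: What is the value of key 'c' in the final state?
Answer: 45

Derivation:
Track key 'c' through all 7 events:
  event 1 (t=8: SET c = 34): c (absent) -> 34
  event 2 (t=10: SET a = 42): c unchanged
  event 3 (t=15: SET b = 23): c unchanged
  event 4 (t=23: INC a by 13): c unchanged
  event 5 (t=30: INC c by 11): c 34 -> 45
  event 6 (t=36: SET d = 0): c unchanged
  event 7 (t=39: SET b = 35): c unchanged
Final: c = 45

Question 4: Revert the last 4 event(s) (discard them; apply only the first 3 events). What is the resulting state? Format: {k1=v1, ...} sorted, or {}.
Answer: {a=42, b=23, c=34}

Derivation:
Keep first 3 events (discard last 4):
  after event 1 (t=8: SET c = 34): {c=34}
  after event 2 (t=10: SET a = 42): {a=42, c=34}
  after event 3 (t=15: SET b = 23): {a=42, b=23, c=34}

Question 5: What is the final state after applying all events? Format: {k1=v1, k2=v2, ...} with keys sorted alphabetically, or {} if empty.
Answer: {a=55, b=35, c=45, d=0}

Derivation:
  after event 1 (t=8: SET c = 34): {c=34}
  after event 2 (t=10: SET a = 42): {a=42, c=34}
  after event 3 (t=15: SET b = 23): {a=42, b=23, c=34}
  after event 4 (t=23: INC a by 13): {a=55, b=23, c=34}
  after event 5 (t=30: INC c by 11): {a=55, b=23, c=45}
  after event 6 (t=36: SET d = 0): {a=55, b=23, c=45, d=0}
  after event 7 (t=39: SET b = 35): {a=55, b=35, c=45, d=0}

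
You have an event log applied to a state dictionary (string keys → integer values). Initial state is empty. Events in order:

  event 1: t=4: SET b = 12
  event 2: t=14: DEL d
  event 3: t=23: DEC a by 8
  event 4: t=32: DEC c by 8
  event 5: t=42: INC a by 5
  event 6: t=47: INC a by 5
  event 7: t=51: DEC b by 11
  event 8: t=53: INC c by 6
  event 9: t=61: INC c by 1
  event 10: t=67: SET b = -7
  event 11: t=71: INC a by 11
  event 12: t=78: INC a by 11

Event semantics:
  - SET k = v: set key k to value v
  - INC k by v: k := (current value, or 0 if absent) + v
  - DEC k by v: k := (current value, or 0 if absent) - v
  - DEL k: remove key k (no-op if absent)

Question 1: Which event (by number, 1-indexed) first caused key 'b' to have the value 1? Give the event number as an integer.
Looking for first event where b becomes 1:
  event 1: b = 12
  event 2: b = 12
  event 3: b = 12
  event 4: b = 12
  event 5: b = 12
  event 6: b = 12
  event 7: b 12 -> 1  <-- first match

Answer: 7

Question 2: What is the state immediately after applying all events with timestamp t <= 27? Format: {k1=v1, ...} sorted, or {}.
Answer: {a=-8, b=12}

Derivation:
Apply events with t <= 27 (3 events):
  after event 1 (t=4: SET b = 12): {b=12}
  after event 2 (t=14: DEL d): {b=12}
  after event 3 (t=23: DEC a by 8): {a=-8, b=12}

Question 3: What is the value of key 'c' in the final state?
Answer: -1

Derivation:
Track key 'c' through all 12 events:
  event 1 (t=4: SET b = 12): c unchanged
  event 2 (t=14: DEL d): c unchanged
  event 3 (t=23: DEC a by 8): c unchanged
  event 4 (t=32: DEC c by 8): c (absent) -> -8
  event 5 (t=42: INC a by 5): c unchanged
  event 6 (t=47: INC a by 5): c unchanged
  event 7 (t=51: DEC b by 11): c unchanged
  event 8 (t=53: INC c by 6): c -8 -> -2
  event 9 (t=61: INC c by 1): c -2 -> -1
  event 10 (t=67: SET b = -7): c unchanged
  event 11 (t=71: INC a by 11): c unchanged
  event 12 (t=78: INC a by 11): c unchanged
Final: c = -1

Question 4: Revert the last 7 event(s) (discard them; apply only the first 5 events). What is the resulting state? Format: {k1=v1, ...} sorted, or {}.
Keep first 5 events (discard last 7):
  after event 1 (t=4: SET b = 12): {b=12}
  after event 2 (t=14: DEL d): {b=12}
  after event 3 (t=23: DEC a by 8): {a=-8, b=12}
  after event 4 (t=32: DEC c by 8): {a=-8, b=12, c=-8}
  after event 5 (t=42: INC a by 5): {a=-3, b=12, c=-8}

Answer: {a=-3, b=12, c=-8}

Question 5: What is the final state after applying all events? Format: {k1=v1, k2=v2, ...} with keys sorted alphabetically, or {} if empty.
  after event 1 (t=4: SET b = 12): {b=12}
  after event 2 (t=14: DEL d): {b=12}
  after event 3 (t=23: DEC a by 8): {a=-8, b=12}
  after event 4 (t=32: DEC c by 8): {a=-8, b=12, c=-8}
  after event 5 (t=42: INC a by 5): {a=-3, b=12, c=-8}
  after event 6 (t=47: INC a by 5): {a=2, b=12, c=-8}
  after event 7 (t=51: DEC b by 11): {a=2, b=1, c=-8}
  after event 8 (t=53: INC c by 6): {a=2, b=1, c=-2}
  after event 9 (t=61: INC c by 1): {a=2, b=1, c=-1}
  after event 10 (t=67: SET b = -7): {a=2, b=-7, c=-1}
  after event 11 (t=71: INC a by 11): {a=13, b=-7, c=-1}
  after event 12 (t=78: INC a by 11): {a=24, b=-7, c=-1}

Answer: {a=24, b=-7, c=-1}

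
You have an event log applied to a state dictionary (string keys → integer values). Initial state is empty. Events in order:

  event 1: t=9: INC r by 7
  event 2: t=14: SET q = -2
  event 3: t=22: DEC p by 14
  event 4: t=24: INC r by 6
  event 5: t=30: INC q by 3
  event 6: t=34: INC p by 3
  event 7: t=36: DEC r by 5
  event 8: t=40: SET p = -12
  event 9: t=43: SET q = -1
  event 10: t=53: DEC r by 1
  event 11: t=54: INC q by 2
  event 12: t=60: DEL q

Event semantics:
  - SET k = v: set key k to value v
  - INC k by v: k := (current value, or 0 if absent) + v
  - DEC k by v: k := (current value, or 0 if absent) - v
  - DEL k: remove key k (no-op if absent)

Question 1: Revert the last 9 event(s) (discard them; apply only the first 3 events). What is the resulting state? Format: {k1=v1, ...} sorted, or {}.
Answer: {p=-14, q=-2, r=7}

Derivation:
Keep first 3 events (discard last 9):
  after event 1 (t=9: INC r by 7): {r=7}
  after event 2 (t=14: SET q = -2): {q=-2, r=7}
  after event 3 (t=22: DEC p by 14): {p=-14, q=-2, r=7}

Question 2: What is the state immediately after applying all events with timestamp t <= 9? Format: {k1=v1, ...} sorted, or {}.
Apply events with t <= 9 (1 events):
  after event 1 (t=9: INC r by 7): {r=7}

Answer: {r=7}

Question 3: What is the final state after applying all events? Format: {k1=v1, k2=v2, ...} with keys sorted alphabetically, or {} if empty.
  after event 1 (t=9: INC r by 7): {r=7}
  after event 2 (t=14: SET q = -2): {q=-2, r=7}
  after event 3 (t=22: DEC p by 14): {p=-14, q=-2, r=7}
  after event 4 (t=24: INC r by 6): {p=-14, q=-2, r=13}
  after event 5 (t=30: INC q by 3): {p=-14, q=1, r=13}
  after event 6 (t=34: INC p by 3): {p=-11, q=1, r=13}
  after event 7 (t=36: DEC r by 5): {p=-11, q=1, r=8}
  after event 8 (t=40: SET p = -12): {p=-12, q=1, r=8}
  after event 9 (t=43: SET q = -1): {p=-12, q=-1, r=8}
  after event 10 (t=53: DEC r by 1): {p=-12, q=-1, r=7}
  after event 11 (t=54: INC q by 2): {p=-12, q=1, r=7}
  after event 12 (t=60: DEL q): {p=-12, r=7}

Answer: {p=-12, r=7}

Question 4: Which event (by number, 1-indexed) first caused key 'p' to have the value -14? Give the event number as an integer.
Looking for first event where p becomes -14:
  event 3: p (absent) -> -14  <-- first match

Answer: 3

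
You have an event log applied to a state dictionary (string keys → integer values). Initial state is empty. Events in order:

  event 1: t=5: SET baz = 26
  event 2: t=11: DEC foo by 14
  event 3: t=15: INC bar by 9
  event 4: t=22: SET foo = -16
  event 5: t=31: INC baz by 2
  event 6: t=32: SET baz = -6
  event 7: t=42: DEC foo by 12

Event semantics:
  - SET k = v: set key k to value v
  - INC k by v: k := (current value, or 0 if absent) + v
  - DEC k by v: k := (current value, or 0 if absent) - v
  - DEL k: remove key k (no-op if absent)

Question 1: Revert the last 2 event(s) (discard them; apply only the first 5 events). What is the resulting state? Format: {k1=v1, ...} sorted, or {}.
Keep first 5 events (discard last 2):
  after event 1 (t=5: SET baz = 26): {baz=26}
  after event 2 (t=11: DEC foo by 14): {baz=26, foo=-14}
  after event 3 (t=15: INC bar by 9): {bar=9, baz=26, foo=-14}
  after event 4 (t=22: SET foo = -16): {bar=9, baz=26, foo=-16}
  after event 5 (t=31: INC baz by 2): {bar=9, baz=28, foo=-16}

Answer: {bar=9, baz=28, foo=-16}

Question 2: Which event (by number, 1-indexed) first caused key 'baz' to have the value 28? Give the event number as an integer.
Answer: 5

Derivation:
Looking for first event where baz becomes 28:
  event 1: baz = 26
  event 2: baz = 26
  event 3: baz = 26
  event 4: baz = 26
  event 5: baz 26 -> 28  <-- first match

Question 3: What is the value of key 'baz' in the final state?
Answer: -6

Derivation:
Track key 'baz' through all 7 events:
  event 1 (t=5: SET baz = 26): baz (absent) -> 26
  event 2 (t=11: DEC foo by 14): baz unchanged
  event 3 (t=15: INC bar by 9): baz unchanged
  event 4 (t=22: SET foo = -16): baz unchanged
  event 5 (t=31: INC baz by 2): baz 26 -> 28
  event 6 (t=32: SET baz = -6): baz 28 -> -6
  event 7 (t=42: DEC foo by 12): baz unchanged
Final: baz = -6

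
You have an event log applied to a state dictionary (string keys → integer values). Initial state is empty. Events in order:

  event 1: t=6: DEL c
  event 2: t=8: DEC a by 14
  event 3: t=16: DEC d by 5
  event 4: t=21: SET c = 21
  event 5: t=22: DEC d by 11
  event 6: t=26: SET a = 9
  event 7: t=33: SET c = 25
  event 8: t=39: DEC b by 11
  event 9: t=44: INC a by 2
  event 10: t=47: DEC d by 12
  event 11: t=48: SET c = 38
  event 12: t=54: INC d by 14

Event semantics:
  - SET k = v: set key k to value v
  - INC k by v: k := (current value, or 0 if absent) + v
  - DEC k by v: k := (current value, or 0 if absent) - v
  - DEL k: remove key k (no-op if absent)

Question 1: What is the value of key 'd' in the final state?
Answer: -14

Derivation:
Track key 'd' through all 12 events:
  event 1 (t=6: DEL c): d unchanged
  event 2 (t=8: DEC a by 14): d unchanged
  event 3 (t=16: DEC d by 5): d (absent) -> -5
  event 4 (t=21: SET c = 21): d unchanged
  event 5 (t=22: DEC d by 11): d -5 -> -16
  event 6 (t=26: SET a = 9): d unchanged
  event 7 (t=33: SET c = 25): d unchanged
  event 8 (t=39: DEC b by 11): d unchanged
  event 9 (t=44: INC a by 2): d unchanged
  event 10 (t=47: DEC d by 12): d -16 -> -28
  event 11 (t=48: SET c = 38): d unchanged
  event 12 (t=54: INC d by 14): d -28 -> -14
Final: d = -14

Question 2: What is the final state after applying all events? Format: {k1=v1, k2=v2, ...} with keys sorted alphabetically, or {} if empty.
Answer: {a=11, b=-11, c=38, d=-14}

Derivation:
  after event 1 (t=6: DEL c): {}
  after event 2 (t=8: DEC a by 14): {a=-14}
  after event 3 (t=16: DEC d by 5): {a=-14, d=-5}
  after event 4 (t=21: SET c = 21): {a=-14, c=21, d=-5}
  after event 5 (t=22: DEC d by 11): {a=-14, c=21, d=-16}
  after event 6 (t=26: SET a = 9): {a=9, c=21, d=-16}
  after event 7 (t=33: SET c = 25): {a=9, c=25, d=-16}
  after event 8 (t=39: DEC b by 11): {a=9, b=-11, c=25, d=-16}
  after event 9 (t=44: INC a by 2): {a=11, b=-11, c=25, d=-16}
  after event 10 (t=47: DEC d by 12): {a=11, b=-11, c=25, d=-28}
  after event 11 (t=48: SET c = 38): {a=11, b=-11, c=38, d=-28}
  after event 12 (t=54: INC d by 14): {a=11, b=-11, c=38, d=-14}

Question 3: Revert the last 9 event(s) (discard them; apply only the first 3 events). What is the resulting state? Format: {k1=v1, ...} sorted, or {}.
Answer: {a=-14, d=-5}

Derivation:
Keep first 3 events (discard last 9):
  after event 1 (t=6: DEL c): {}
  after event 2 (t=8: DEC a by 14): {a=-14}
  after event 3 (t=16: DEC d by 5): {a=-14, d=-5}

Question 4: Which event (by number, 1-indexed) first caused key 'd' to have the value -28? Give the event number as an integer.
Looking for first event where d becomes -28:
  event 3: d = -5
  event 4: d = -5
  event 5: d = -16
  event 6: d = -16
  event 7: d = -16
  event 8: d = -16
  event 9: d = -16
  event 10: d -16 -> -28  <-- first match

Answer: 10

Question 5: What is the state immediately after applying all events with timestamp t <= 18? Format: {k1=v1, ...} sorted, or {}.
Answer: {a=-14, d=-5}

Derivation:
Apply events with t <= 18 (3 events):
  after event 1 (t=6: DEL c): {}
  after event 2 (t=8: DEC a by 14): {a=-14}
  after event 3 (t=16: DEC d by 5): {a=-14, d=-5}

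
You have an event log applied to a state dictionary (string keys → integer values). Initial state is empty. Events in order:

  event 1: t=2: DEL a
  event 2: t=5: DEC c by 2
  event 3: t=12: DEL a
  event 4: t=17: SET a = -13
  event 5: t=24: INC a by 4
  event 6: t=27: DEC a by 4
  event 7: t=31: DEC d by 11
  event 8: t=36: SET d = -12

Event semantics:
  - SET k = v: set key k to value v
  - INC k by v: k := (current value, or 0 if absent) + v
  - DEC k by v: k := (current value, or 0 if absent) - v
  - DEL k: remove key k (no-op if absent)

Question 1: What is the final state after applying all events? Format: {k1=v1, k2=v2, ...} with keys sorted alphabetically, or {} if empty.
Answer: {a=-13, c=-2, d=-12}

Derivation:
  after event 1 (t=2: DEL a): {}
  after event 2 (t=5: DEC c by 2): {c=-2}
  after event 3 (t=12: DEL a): {c=-2}
  after event 4 (t=17: SET a = -13): {a=-13, c=-2}
  after event 5 (t=24: INC a by 4): {a=-9, c=-2}
  after event 6 (t=27: DEC a by 4): {a=-13, c=-2}
  after event 7 (t=31: DEC d by 11): {a=-13, c=-2, d=-11}
  after event 8 (t=36: SET d = -12): {a=-13, c=-2, d=-12}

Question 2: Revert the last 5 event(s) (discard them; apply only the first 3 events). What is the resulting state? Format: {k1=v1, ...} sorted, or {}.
Answer: {c=-2}

Derivation:
Keep first 3 events (discard last 5):
  after event 1 (t=2: DEL a): {}
  after event 2 (t=5: DEC c by 2): {c=-2}
  after event 3 (t=12: DEL a): {c=-2}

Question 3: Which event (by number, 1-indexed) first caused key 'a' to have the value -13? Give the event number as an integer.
Answer: 4

Derivation:
Looking for first event where a becomes -13:
  event 4: a (absent) -> -13  <-- first match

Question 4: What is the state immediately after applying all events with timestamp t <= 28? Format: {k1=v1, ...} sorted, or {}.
Apply events with t <= 28 (6 events):
  after event 1 (t=2: DEL a): {}
  after event 2 (t=5: DEC c by 2): {c=-2}
  after event 3 (t=12: DEL a): {c=-2}
  after event 4 (t=17: SET a = -13): {a=-13, c=-2}
  after event 5 (t=24: INC a by 4): {a=-9, c=-2}
  after event 6 (t=27: DEC a by 4): {a=-13, c=-2}

Answer: {a=-13, c=-2}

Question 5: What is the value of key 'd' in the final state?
Track key 'd' through all 8 events:
  event 1 (t=2: DEL a): d unchanged
  event 2 (t=5: DEC c by 2): d unchanged
  event 3 (t=12: DEL a): d unchanged
  event 4 (t=17: SET a = -13): d unchanged
  event 5 (t=24: INC a by 4): d unchanged
  event 6 (t=27: DEC a by 4): d unchanged
  event 7 (t=31: DEC d by 11): d (absent) -> -11
  event 8 (t=36: SET d = -12): d -11 -> -12
Final: d = -12

Answer: -12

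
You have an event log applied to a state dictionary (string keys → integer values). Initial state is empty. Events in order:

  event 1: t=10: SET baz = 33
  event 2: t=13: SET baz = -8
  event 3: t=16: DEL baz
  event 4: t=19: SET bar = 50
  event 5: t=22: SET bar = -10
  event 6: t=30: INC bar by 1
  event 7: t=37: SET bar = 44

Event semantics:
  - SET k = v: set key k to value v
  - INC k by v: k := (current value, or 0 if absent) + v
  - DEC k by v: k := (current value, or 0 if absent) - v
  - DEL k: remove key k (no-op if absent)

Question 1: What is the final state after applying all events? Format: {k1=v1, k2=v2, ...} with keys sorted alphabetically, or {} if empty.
  after event 1 (t=10: SET baz = 33): {baz=33}
  after event 2 (t=13: SET baz = -8): {baz=-8}
  after event 3 (t=16: DEL baz): {}
  after event 4 (t=19: SET bar = 50): {bar=50}
  after event 5 (t=22: SET bar = -10): {bar=-10}
  after event 6 (t=30: INC bar by 1): {bar=-9}
  after event 7 (t=37: SET bar = 44): {bar=44}

Answer: {bar=44}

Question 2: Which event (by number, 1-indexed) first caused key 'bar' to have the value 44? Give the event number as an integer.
Looking for first event where bar becomes 44:
  event 4: bar = 50
  event 5: bar = -10
  event 6: bar = -9
  event 7: bar -9 -> 44  <-- first match

Answer: 7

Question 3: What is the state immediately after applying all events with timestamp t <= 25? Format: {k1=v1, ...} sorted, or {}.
Answer: {bar=-10}

Derivation:
Apply events with t <= 25 (5 events):
  after event 1 (t=10: SET baz = 33): {baz=33}
  after event 2 (t=13: SET baz = -8): {baz=-8}
  after event 3 (t=16: DEL baz): {}
  after event 4 (t=19: SET bar = 50): {bar=50}
  after event 5 (t=22: SET bar = -10): {bar=-10}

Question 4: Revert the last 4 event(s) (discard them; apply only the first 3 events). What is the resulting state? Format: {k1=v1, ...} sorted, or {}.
Answer: {}

Derivation:
Keep first 3 events (discard last 4):
  after event 1 (t=10: SET baz = 33): {baz=33}
  after event 2 (t=13: SET baz = -8): {baz=-8}
  after event 3 (t=16: DEL baz): {}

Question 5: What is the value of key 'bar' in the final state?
Answer: 44

Derivation:
Track key 'bar' through all 7 events:
  event 1 (t=10: SET baz = 33): bar unchanged
  event 2 (t=13: SET baz = -8): bar unchanged
  event 3 (t=16: DEL baz): bar unchanged
  event 4 (t=19: SET bar = 50): bar (absent) -> 50
  event 5 (t=22: SET bar = -10): bar 50 -> -10
  event 6 (t=30: INC bar by 1): bar -10 -> -9
  event 7 (t=37: SET bar = 44): bar -9 -> 44
Final: bar = 44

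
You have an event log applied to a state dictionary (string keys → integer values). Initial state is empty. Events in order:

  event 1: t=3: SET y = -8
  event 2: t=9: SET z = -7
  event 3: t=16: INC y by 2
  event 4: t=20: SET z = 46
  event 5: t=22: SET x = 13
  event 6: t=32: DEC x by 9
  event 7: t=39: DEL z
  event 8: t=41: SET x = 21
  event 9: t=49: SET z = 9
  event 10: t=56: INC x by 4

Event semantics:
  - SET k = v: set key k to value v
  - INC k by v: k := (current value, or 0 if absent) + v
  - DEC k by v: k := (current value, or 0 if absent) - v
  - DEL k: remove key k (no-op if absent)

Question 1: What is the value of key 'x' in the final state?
Answer: 25

Derivation:
Track key 'x' through all 10 events:
  event 1 (t=3: SET y = -8): x unchanged
  event 2 (t=9: SET z = -7): x unchanged
  event 3 (t=16: INC y by 2): x unchanged
  event 4 (t=20: SET z = 46): x unchanged
  event 5 (t=22: SET x = 13): x (absent) -> 13
  event 6 (t=32: DEC x by 9): x 13 -> 4
  event 7 (t=39: DEL z): x unchanged
  event 8 (t=41: SET x = 21): x 4 -> 21
  event 9 (t=49: SET z = 9): x unchanged
  event 10 (t=56: INC x by 4): x 21 -> 25
Final: x = 25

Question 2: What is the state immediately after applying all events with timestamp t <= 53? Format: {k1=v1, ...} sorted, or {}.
Answer: {x=21, y=-6, z=9}

Derivation:
Apply events with t <= 53 (9 events):
  after event 1 (t=3: SET y = -8): {y=-8}
  after event 2 (t=9: SET z = -7): {y=-8, z=-7}
  after event 3 (t=16: INC y by 2): {y=-6, z=-7}
  after event 4 (t=20: SET z = 46): {y=-6, z=46}
  after event 5 (t=22: SET x = 13): {x=13, y=-6, z=46}
  after event 6 (t=32: DEC x by 9): {x=4, y=-6, z=46}
  after event 7 (t=39: DEL z): {x=4, y=-6}
  after event 8 (t=41: SET x = 21): {x=21, y=-6}
  after event 9 (t=49: SET z = 9): {x=21, y=-6, z=9}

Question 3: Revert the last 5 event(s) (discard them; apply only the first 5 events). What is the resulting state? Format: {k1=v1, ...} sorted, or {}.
Answer: {x=13, y=-6, z=46}

Derivation:
Keep first 5 events (discard last 5):
  after event 1 (t=3: SET y = -8): {y=-8}
  after event 2 (t=9: SET z = -7): {y=-8, z=-7}
  after event 3 (t=16: INC y by 2): {y=-6, z=-7}
  after event 4 (t=20: SET z = 46): {y=-6, z=46}
  after event 5 (t=22: SET x = 13): {x=13, y=-6, z=46}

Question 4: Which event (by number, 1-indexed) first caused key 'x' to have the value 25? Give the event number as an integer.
Answer: 10

Derivation:
Looking for first event where x becomes 25:
  event 5: x = 13
  event 6: x = 4
  event 7: x = 4
  event 8: x = 21
  event 9: x = 21
  event 10: x 21 -> 25  <-- first match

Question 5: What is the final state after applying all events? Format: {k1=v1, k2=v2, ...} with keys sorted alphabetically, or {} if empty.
Answer: {x=25, y=-6, z=9}

Derivation:
  after event 1 (t=3: SET y = -8): {y=-8}
  after event 2 (t=9: SET z = -7): {y=-8, z=-7}
  after event 3 (t=16: INC y by 2): {y=-6, z=-7}
  after event 4 (t=20: SET z = 46): {y=-6, z=46}
  after event 5 (t=22: SET x = 13): {x=13, y=-6, z=46}
  after event 6 (t=32: DEC x by 9): {x=4, y=-6, z=46}
  after event 7 (t=39: DEL z): {x=4, y=-6}
  after event 8 (t=41: SET x = 21): {x=21, y=-6}
  after event 9 (t=49: SET z = 9): {x=21, y=-6, z=9}
  after event 10 (t=56: INC x by 4): {x=25, y=-6, z=9}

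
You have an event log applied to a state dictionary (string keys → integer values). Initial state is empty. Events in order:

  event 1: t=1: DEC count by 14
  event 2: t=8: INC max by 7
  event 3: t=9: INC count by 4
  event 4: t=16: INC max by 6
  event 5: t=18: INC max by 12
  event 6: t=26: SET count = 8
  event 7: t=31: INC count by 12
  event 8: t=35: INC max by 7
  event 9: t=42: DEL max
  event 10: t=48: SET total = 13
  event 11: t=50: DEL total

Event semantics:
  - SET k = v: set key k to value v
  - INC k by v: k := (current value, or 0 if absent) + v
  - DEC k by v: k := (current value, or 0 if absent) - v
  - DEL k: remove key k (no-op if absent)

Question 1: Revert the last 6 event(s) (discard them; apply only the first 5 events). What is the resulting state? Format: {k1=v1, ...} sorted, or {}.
Keep first 5 events (discard last 6):
  after event 1 (t=1: DEC count by 14): {count=-14}
  after event 2 (t=8: INC max by 7): {count=-14, max=7}
  after event 3 (t=9: INC count by 4): {count=-10, max=7}
  after event 4 (t=16: INC max by 6): {count=-10, max=13}
  after event 5 (t=18: INC max by 12): {count=-10, max=25}

Answer: {count=-10, max=25}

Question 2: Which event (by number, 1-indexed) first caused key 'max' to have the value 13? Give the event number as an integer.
Looking for first event where max becomes 13:
  event 2: max = 7
  event 3: max = 7
  event 4: max 7 -> 13  <-- first match

Answer: 4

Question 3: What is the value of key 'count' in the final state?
Answer: 20

Derivation:
Track key 'count' through all 11 events:
  event 1 (t=1: DEC count by 14): count (absent) -> -14
  event 2 (t=8: INC max by 7): count unchanged
  event 3 (t=9: INC count by 4): count -14 -> -10
  event 4 (t=16: INC max by 6): count unchanged
  event 5 (t=18: INC max by 12): count unchanged
  event 6 (t=26: SET count = 8): count -10 -> 8
  event 7 (t=31: INC count by 12): count 8 -> 20
  event 8 (t=35: INC max by 7): count unchanged
  event 9 (t=42: DEL max): count unchanged
  event 10 (t=48: SET total = 13): count unchanged
  event 11 (t=50: DEL total): count unchanged
Final: count = 20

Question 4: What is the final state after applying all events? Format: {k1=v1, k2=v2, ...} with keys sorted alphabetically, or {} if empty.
Answer: {count=20}

Derivation:
  after event 1 (t=1: DEC count by 14): {count=-14}
  after event 2 (t=8: INC max by 7): {count=-14, max=7}
  after event 3 (t=9: INC count by 4): {count=-10, max=7}
  after event 4 (t=16: INC max by 6): {count=-10, max=13}
  after event 5 (t=18: INC max by 12): {count=-10, max=25}
  after event 6 (t=26: SET count = 8): {count=8, max=25}
  after event 7 (t=31: INC count by 12): {count=20, max=25}
  after event 8 (t=35: INC max by 7): {count=20, max=32}
  after event 9 (t=42: DEL max): {count=20}
  after event 10 (t=48: SET total = 13): {count=20, total=13}
  after event 11 (t=50: DEL total): {count=20}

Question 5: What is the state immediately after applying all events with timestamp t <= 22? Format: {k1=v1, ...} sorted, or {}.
Apply events with t <= 22 (5 events):
  after event 1 (t=1: DEC count by 14): {count=-14}
  after event 2 (t=8: INC max by 7): {count=-14, max=7}
  after event 3 (t=9: INC count by 4): {count=-10, max=7}
  after event 4 (t=16: INC max by 6): {count=-10, max=13}
  after event 5 (t=18: INC max by 12): {count=-10, max=25}

Answer: {count=-10, max=25}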